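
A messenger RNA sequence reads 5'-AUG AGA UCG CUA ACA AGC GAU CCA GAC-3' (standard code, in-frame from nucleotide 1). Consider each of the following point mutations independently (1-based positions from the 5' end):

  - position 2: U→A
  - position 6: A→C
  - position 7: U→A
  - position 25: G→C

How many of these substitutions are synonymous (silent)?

0

Codon 1: AUG (Met) → AAG (Lys) — missense.
Codon 2: AGA (Arg) → AGC (Ser) — missense.
Codon 3: UCG (Ser) → ACG (Thr) — missense.
Codon 9: GAC (Asp) → CAC (His) — missense.
Synonymous: 0 of 4.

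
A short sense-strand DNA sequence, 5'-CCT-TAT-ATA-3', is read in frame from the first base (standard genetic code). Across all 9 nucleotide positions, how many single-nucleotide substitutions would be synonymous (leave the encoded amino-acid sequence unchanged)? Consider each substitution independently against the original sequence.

Codon 1 (CCT, Pro): 3 synonymous substitutions.
Codon 2 (TAT, Tyr): 1 synonymous substitution.
Codon 3 (ATA, Ile): 2 synonymous substitutions.
Total: 3 + 1 + 2 = 6.

6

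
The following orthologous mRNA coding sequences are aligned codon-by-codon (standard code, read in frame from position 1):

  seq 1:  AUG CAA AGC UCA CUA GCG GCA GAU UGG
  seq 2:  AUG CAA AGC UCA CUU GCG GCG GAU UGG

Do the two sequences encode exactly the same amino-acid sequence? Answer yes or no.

yes

Codon 1: AUG Met / AUG Met — identical.
Codon 2: CAA Gln / CAA Gln — identical.
Codon 3: AGC Ser / AGC Ser — identical.
Codon 4: UCA Ser / UCA Ser — identical.
Codon 5: CUA Leu / CUU Leu — synonymous.
Codon 6: GCG Ala / GCG Ala — identical.
Codon 7: GCA Ala / GCG Ala — synonymous.
Codon 8: GAU Asp / GAU Asp — identical.
Codon 9: UGG Trp / UGG Trp — identical.
Nonsynonymous differences: 0 → same protein.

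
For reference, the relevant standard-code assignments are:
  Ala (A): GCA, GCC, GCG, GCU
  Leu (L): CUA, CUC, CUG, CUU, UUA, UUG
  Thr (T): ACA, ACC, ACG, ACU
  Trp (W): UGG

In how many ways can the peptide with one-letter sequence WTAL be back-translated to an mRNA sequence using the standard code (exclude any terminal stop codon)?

Trp: 1 codon.
Thr: 4 codons.
Ala: 4 codons.
Leu: 6 codons.
1 × 4 × 4 × 6 = 96.

96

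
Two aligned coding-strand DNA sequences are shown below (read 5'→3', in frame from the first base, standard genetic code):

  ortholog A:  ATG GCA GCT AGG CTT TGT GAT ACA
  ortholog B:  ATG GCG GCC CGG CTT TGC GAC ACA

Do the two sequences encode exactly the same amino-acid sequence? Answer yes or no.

Codon 1: ATG Met / ATG Met — identical.
Codon 2: GCA Ala / GCG Ala — synonymous.
Codon 3: GCT Ala / GCC Ala — synonymous.
Codon 4: AGG Arg / CGG Arg — synonymous.
Codon 5: CTT Leu / CTT Leu — identical.
Codon 6: TGT Cys / TGC Cys — synonymous.
Codon 7: GAT Asp / GAC Asp — synonymous.
Codon 8: ACA Thr / ACA Thr — identical.
Nonsynonymous differences: 0 → same protein.

yes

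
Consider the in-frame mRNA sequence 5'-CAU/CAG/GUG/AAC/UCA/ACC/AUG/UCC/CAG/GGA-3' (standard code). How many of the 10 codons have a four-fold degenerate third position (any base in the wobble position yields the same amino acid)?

5

Codon 1 CAU (His): third position 2-fold.
Codon 2 CAG (Gln): third position 2-fold.
Codon 3 GUG (Val): third position 4-fold.
Codon 4 AAC (Asn): third position 2-fold.
Codon 5 UCA (Ser): third position 4-fold.
Codon 6 ACC (Thr): third position 4-fold.
Codon 7 AUG (Met): third position 1-fold.
Codon 8 UCC (Ser): third position 4-fold.
Codon 9 CAG (Gln): third position 2-fold.
Codon 10 GGA (Gly): third position 4-fold.
Four-fold degenerate third positions: 5.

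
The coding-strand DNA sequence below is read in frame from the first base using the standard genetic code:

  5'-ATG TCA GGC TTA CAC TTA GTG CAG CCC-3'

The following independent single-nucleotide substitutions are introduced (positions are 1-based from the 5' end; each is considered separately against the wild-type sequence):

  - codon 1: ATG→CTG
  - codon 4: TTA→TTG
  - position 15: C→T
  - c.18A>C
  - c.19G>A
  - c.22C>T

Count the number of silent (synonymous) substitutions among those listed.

2

Codon 1: ATG (Met) → CTG (Leu) — missense.
Codon 4: TTA (Leu) → TTG (Leu) — synonymous.
Codon 5: CAC (His) → CAT (His) — synonymous.
Codon 6: TTA (Leu) → TTC (Phe) — missense.
Codon 7: GTG (Val) → ATG (Met) — missense.
Codon 8: CAG (Gln) → TAG (Stop) — nonsense.
Synonymous: 2 of 6.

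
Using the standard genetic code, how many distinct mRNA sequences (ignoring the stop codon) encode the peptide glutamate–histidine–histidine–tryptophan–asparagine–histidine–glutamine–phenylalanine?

128

Glu: 2 codons.
His: 2 codons.
His: 2 codons.
Trp: 1 codon.
Asn: 2 codons.
His: 2 codons.
Gln: 2 codons.
Phe: 2 codons.
2 × 2 × 2 × 1 × 2 × 2 × 2 × 2 = 128.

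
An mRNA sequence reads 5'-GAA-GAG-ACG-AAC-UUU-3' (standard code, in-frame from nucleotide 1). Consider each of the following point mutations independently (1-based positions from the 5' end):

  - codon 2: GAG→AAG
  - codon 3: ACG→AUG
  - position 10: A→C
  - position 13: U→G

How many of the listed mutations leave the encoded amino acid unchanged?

0

Codon 2: GAG (Glu) → AAG (Lys) — missense.
Codon 3: ACG (Thr) → AUG (Met) — missense.
Codon 4: AAC (Asn) → CAC (His) — missense.
Codon 5: UUU (Phe) → GUU (Val) — missense.
Synonymous: 0 of 4.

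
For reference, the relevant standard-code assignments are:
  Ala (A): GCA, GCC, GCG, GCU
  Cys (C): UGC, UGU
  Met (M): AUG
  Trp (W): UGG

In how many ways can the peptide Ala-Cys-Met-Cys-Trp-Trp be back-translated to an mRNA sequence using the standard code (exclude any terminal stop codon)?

Ala: 4 codons.
Cys: 2 codons.
Met: 1 codon.
Cys: 2 codons.
Trp: 1 codon.
Trp: 1 codon.
4 × 2 × 1 × 2 × 1 × 1 = 16.

16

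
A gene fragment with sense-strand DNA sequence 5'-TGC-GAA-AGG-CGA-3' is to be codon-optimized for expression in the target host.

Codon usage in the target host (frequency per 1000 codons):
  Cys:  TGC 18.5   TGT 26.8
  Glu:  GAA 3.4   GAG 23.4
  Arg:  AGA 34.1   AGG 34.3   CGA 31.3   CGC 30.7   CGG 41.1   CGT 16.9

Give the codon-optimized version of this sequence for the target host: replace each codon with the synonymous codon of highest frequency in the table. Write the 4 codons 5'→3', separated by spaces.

TGT GAG CGG CGG

Codon 1 (Cys): best is TGT at 26.8.
Codon 2 (Glu): best is GAG at 23.4.
Codon 3 (Arg): best is CGG at 41.1.
Codon 4 (Arg): best is CGG at 41.1.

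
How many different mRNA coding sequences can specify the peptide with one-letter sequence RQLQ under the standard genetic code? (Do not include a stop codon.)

Arg: 6 codons.
Gln: 2 codons.
Leu: 6 codons.
Gln: 2 codons.
6 × 2 × 6 × 2 = 144.

144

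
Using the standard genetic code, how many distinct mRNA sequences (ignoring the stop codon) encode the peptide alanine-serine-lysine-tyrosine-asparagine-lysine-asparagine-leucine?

Ala: 4 codons.
Ser: 6 codons.
Lys: 2 codons.
Tyr: 2 codons.
Asn: 2 codons.
Lys: 2 codons.
Asn: 2 codons.
Leu: 6 codons.
4 × 6 × 2 × 2 × 2 × 2 × 2 × 6 = 4608.

4608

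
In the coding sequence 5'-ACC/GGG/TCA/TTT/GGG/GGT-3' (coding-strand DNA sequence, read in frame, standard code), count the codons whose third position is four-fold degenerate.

5

Codon 1 ACC (Thr): third position 4-fold.
Codon 2 GGG (Gly): third position 4-fold.
Codon 3 TCA (Ser): third position 4-fold.
Codon 4 TTT (Phe): third position 2-fold.
Codon 5 GGG (Gly): third position 4-fold.
Codon 6 GGT (Gly): third position 4-fold.
Four-fold degenerate third positions: 5.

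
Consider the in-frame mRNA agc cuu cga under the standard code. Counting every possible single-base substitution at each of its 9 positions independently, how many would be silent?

Codon 1 (AGC, Ser): 1 synonymous substitution.
Codon 2 (CUU, Leu): 3 synonymous substitutions.
Codon 3 (CGA, Arg): 4 synonymous substitutions.
Total: 1 + 3 + 4 = 8.

8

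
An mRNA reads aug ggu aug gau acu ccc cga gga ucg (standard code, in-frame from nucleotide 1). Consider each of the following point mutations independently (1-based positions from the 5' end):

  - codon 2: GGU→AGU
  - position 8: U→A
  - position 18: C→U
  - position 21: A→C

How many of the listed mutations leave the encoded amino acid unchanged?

Codon 2: GGU (Gly) → AGU (Ser) — missense.
Codon 3: AUG (Met) → AAG (Lys) — missense.
Codon 6: CCC (Pro) → CCU (Pro) — synonymous.
Codon 7: CGA (Arg) → CGC (Arg) — synonymous.
Synonymous: 2 of 4.

2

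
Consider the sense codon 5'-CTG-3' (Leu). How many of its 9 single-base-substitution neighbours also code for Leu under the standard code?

Position 1: TTG → 1 synonymous.
Position 2: none → 0 synonymous.
Position 3: CTT, CTC, CTA → 3 synonymous.
Total: 1 + 0 + 3 = 4.

4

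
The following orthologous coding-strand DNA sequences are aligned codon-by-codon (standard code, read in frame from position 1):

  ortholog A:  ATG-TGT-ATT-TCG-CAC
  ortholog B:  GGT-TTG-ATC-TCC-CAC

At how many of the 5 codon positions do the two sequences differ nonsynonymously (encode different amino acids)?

Codon 1: ATG Met / GGT Gly — nonsynonymous.
Codon 2: TGT Cys / TTG Leu — nonsynonymous.
Codon 3: ATT Ile / ATC Ile — synonymous.
Codon 4: TCG Ser / TCC Ser — synonymous.
Codon 5: CAC His / CAC His — identical.
Nonsynonymous differences: 2.

2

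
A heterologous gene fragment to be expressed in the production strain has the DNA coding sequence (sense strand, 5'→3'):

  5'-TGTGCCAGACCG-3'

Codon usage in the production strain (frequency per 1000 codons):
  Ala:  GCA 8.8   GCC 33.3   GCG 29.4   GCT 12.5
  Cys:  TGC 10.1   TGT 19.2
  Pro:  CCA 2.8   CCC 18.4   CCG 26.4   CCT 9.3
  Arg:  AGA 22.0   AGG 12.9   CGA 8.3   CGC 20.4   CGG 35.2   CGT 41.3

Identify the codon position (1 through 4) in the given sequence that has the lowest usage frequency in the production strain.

1

Codon 1 TGT (Cys): 19.2 per 1000.
Codon 2 GCC (Ala): 33.3 per 1000.
Codon 3 AGA (Arg): 22.0 per 1000.
Codon 4 CCG (Pro): 26.4 per 1000.
Lowest frequency is 19.2 at codon 1.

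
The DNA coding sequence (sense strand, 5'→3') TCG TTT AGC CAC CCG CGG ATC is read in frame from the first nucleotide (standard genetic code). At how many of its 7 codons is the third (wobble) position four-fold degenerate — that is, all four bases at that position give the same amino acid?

Codon 1 TCG (Ser): third position 4-fold.
Codon 2 TTT (Phe): third position 2-fold.
Codon 3 AGC (Ser): third position 2-fold.
Codon 4 CAC (His): third position 2-fold.
Codon 5 CCG (Pro): third position 4-fold.
Codon 6 CGG (Arg): third position 4-fold.
Codon 7 ATC (Ile): third position 3-fold.
Four-fold degenerate third positions: 3.

3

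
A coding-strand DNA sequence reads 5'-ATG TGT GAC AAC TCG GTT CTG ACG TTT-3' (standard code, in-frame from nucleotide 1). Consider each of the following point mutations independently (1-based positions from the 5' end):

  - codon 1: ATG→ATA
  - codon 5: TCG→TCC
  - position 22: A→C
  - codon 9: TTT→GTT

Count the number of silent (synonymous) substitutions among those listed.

Codon 1: ATG (Met) → ATA (Ile) — missense.
Codon 5: TCG (Ser) → TCC (Ser) — synonymous.
Codon 8: ACG (Thr) → CCG (Pro) — missense.
Codon 9: TTT (Phe) → GTT (Val) — missense.
Synonymous: 1 of 4.

1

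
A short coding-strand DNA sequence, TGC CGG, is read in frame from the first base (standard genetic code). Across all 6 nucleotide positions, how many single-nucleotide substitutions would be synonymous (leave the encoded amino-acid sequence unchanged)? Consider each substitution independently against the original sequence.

Codon 1 (TGC, Cys): 1 synonymous substitution.
Codon 2 (CGG, Arg): 4 synonymous substitutions.
Total: 1 + 4 = 5.

5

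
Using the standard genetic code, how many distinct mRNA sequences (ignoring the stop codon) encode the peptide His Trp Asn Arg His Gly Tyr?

His: 2 codons.
Trp: 1 codon.
Asn: 2 codons.
Arg: 6 codons.
His: 2 codons.
Gly: 4 codons.
Tyr: 2 codons.
2 × 1 × 2 × 6 × 2 × 4 × 2 = 384.

384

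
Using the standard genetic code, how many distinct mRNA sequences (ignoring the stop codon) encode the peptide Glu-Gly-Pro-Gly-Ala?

Glu: 2 codons.
Gly: 4 codons.
Pro: 4 codons.
Gly: 4 codons.
Ala: 4 codons.
2 × 4 × 4 × 4 × 4 = 512.

512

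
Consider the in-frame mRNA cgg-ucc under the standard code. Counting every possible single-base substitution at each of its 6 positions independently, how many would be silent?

Codon 1 (CGG, Arg): 4 synonymous substitutions.
Codon 2 (UCC, Ser): 3 synonymous substitutions.
Total: 4 + 3 = 7.

7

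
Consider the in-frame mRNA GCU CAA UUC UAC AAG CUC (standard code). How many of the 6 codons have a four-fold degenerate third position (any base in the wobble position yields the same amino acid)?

2

Codon 1 GCU (Ala): third position 4-fold.
Codon 2 CAA (Gln): third position 2-fold.
Codon 3 UUC (Phe): third position 2-fold.
Codon 4 UAC (Tyr): third position 2-fold.
Codon 5 AAG (Lys): third position 2-fold.
Codon 6 CUC (Leu): third position 4-fold.
Four-fold degenerate third positions: 2.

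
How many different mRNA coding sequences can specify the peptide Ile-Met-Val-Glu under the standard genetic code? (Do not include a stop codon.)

Ile: 3 codons.
Met: 1 codon.
Val: 4 codons.
Glu: 2 codons.
3 × 1 × 4 × 2 = 24.

24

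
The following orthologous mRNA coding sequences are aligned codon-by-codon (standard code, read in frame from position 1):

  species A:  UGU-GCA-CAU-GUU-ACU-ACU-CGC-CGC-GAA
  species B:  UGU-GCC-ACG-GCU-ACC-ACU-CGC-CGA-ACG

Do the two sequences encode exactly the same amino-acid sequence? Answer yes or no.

no

Codon 1: UGU Cys / UGU Cys — identical.
Codon 2: GCA Ala / GCC Ala — synonymous.
Codon 3: CAU His / ACG Thr — nonsynonymous.
Codon 4: GUU Val / GCU Ala — nonsynonymous.
Codon 5: ACU Thr / ACC Thr — synonymous.
Codon 6: ACU Thr / ACU Thr — identical.
Codon 7: CGC Arg / CGC Arg — identical.
Codon 8: CGC Arg / CGA Arg — synonymous.
Codon 9: GAA Glu / ACG Thr — nonsynonymous.
Nonsynonymous differences: 3 → different protein.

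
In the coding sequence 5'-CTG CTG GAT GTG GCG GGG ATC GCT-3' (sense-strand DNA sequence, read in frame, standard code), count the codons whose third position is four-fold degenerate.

6

Codon 1 CTG (Leu): third position 4-fold.
Codon 2 CTG (Leu): third position 4-fold.
Codon 3 GAT (Asp): third position 2-fold.
Codon 4 GTG (Val): third position 4-fold.
Codon 5 GCG (Ala): third position 4-fold.
Codon 6 GGG (Gly): third position 4-fold.
Codon 7 ATC (Ile): third position 3-fold.
Codon 8 GCT (Ala): third position 4-fold.
Four-fold degenerate third positions: 6.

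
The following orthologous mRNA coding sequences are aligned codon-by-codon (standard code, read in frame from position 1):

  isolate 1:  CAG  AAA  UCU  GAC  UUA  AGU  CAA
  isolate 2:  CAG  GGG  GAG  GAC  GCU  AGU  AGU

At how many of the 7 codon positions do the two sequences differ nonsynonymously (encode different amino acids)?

Codon 1: CAG Gln / CAG Gln — identical.
Codon 2: AAA Lys / GGG Gly — nonsynonymous.
Codon 3: UCU Ser / GAG Glu — nonsynonymous.
Codon 4: GAC Asp / GAC Asp — identical.
Codon 5: UUA Leu / GCU Ala — nonsynonymous.
Codon 6: AGU Ser / AGU Ser — identical.
Codon 7: CAA Gln / AGU Ser — nonsynonymous.
Nonsynonymous differences: 4.

4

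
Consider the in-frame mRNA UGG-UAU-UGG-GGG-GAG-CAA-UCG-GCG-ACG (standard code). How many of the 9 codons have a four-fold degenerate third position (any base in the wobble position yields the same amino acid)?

Codon 1 UGG (Trp): third position 1-fold.
Codon 2 UAU (Tyr): third position 2-fold.
Codon 3 UGG (Trp): third position 1-fold.
Codon 4 GGG (Gly): third position 4-fold.
Codon 5 GAG (Glu): third position 2-fold.
Codon 6 CAA (Gln): third position 2-fold.
Codon 7 UCG (Ser): third position 4-fold.
Codon 8 GCG (Ala): third position 4-fold.
Codon 9 ACG (Thr): third position 4-fold.
Four-fold degenerate third positions: 4.

4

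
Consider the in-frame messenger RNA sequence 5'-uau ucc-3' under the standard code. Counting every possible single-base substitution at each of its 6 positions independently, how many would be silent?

4

Codon 1 (UAU, Tyr): 1 synonymous substitution.
Codon 2 (UCC, Ser): 3 synonymous substitutions.
Total: 1 + 3 = 4.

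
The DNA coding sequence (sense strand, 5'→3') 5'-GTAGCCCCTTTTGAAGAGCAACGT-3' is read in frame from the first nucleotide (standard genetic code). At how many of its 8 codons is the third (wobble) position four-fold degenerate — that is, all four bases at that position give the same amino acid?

4

Codon 1 GTA (Val): third position 4-fold.
Codon 2 GCC (Ala): third position 4-fold.
Codon 3 CCT (Pro): third position 4-fold.
Codon 4 TTT (Phe): third position 2-fold.
Codon 5 GAA (Glu): third position 2-fold.
Codon 6 GAG (Glu): third position 2-fold.
Codon 7 CAA (Gln): third position 2-fold.
Codon 8 CGT (Arg): third position 4-fold.
Four-fold degenerate third positions: 4.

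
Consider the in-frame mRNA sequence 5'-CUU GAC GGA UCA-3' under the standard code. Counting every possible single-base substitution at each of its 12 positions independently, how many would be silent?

10

Codon 1 (CUU, Leu): 3 synonymous substitutions.
Codon 2 (GAC, Asp): 1 synonymous substitution.
Codon 3 (GGA, Gly): 3 synonymous substitutions.
Codon 4 (UCA, Ser): 3 synonymous substitutions.
Total: 3 + 1 + 3 + 3 = 10.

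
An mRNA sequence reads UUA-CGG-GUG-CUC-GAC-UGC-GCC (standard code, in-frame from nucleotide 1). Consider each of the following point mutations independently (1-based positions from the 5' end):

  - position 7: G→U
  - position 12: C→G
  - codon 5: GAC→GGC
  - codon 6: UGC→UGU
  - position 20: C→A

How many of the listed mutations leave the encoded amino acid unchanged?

Codon 3: GUG (Val) → UUG (Leu) — missense.
Codon 4: CUC (Leu) → CUG (Leu) — synonymous.
Codon 5: GAC (Asp) → GGC (Gly) — missense.
Codon 6: UGC (Cys) → UGU (Cys) — synonymous.
Codon 7: GCC (Ala) → GAC (Asp) — missense.
Synonymous: 2 of 5.

2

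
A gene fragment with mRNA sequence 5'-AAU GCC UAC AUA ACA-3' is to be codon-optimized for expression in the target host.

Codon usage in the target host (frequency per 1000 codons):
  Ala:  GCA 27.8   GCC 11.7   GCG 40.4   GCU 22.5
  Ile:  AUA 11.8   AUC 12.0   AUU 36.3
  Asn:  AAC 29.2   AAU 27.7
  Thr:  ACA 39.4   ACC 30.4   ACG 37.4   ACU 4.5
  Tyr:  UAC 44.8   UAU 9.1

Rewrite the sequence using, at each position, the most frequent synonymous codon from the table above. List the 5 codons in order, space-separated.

AAC GCG UAC AUU ACA

Codon 1 (Asn): best is AAC at 29.2.
Codon 2 (Ala): best is GCG at 40.4.
Codon 3 (Tyr): best is UAC at 44.8.
Codon 4 (Ile): best is AUU at 36.3.
Codon 5 (Thr): best is ACA at 39.4.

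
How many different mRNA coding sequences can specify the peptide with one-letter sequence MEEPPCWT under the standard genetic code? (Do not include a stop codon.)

Met: 1 codon.
Glu: 2 codons.
Glu: 2 codons.
Pro: 4 codons.
Pro: 4 codons.
Cys: 2 codons.
Trp: 1 codon.
Thr: 4 codons.
1 × 2 × 2 × 4 × 4 × 2 × 1 × 4 = 512.

512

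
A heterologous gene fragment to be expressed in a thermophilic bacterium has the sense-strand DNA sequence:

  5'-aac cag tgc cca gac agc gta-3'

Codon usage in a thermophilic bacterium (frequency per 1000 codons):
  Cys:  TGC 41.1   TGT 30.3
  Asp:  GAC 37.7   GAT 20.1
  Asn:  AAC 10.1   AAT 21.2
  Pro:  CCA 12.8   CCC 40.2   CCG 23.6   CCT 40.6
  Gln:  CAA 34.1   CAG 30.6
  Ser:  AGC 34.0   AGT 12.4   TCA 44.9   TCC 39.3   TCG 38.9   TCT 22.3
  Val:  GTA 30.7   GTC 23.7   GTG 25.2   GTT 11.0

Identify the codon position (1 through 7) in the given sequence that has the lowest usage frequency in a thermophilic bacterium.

Codon 1 AAC (Asn): 10.1 per 1000.
Codon 2 CAG (Gln): 30.6 per 1000.
Codon 3 TGC (Cys): 41.1 per 1000.
Codon 4 CCA (Pro): 12.8 per 1000.
Codon 5 GAC (Asp): 37.7 per 1000.
Codon 6 AGC (Ser): 34.0 per 1000.
Codon 7 GTA (Val): 30.7 per 1000.
Lowest frequency is 10.1 at codon 1.

1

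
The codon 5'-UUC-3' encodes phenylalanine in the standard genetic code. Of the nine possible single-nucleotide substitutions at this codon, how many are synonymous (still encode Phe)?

1

Position 1: none → 0 synonymous.
Position 2: none → 0 synonymous.
Position 3: UUU → 1 synonymous.
Total: 0 + 0 + 1 = 1.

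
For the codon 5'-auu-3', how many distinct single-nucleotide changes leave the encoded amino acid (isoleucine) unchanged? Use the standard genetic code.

2

Position 1: none → 0 synonymous.
Position 2: none → 0 synonymous.
Position 3: AUC, AUA → 2 synonymous.
Total: 0 + 0 + 2 = 2.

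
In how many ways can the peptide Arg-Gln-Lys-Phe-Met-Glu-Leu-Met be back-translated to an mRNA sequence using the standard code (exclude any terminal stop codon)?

576

Arg: 6 codons.
Gln: 2 codons.
Lys: 2 codons.
Phe: 2 codons.
Met: 1 codon.
Glu: 2 codons.
Leu: 6 codons.
Met: 1 codon.
6 × 2 × 2 × 2 × 1 × 2 × 6 × 1 = 576.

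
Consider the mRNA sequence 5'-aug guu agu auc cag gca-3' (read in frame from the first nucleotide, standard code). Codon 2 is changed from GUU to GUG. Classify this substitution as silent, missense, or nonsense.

silent

Position 6 falls in codon 2: GUU → Val.
After the substitution the codon is GUG → Val.
Both encode Val, so the change is synonymous.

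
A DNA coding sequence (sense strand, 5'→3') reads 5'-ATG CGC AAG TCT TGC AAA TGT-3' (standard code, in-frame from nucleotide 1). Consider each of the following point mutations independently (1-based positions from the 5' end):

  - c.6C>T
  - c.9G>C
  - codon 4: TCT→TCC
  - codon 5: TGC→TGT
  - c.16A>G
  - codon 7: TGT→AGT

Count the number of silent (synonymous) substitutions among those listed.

Codon 2: CGC (Arg) → CGT (Arg) — synonymous.
Codon 3: AAG (Lys) → AAC (Asn) — missense.
Codon 4: TCT (Ser) → TCC (Ser) — synonymous.
Codon 5: TGC (Cys) → TGT (Cys) — synonymous.
Codon 6: AAA (Lys) → GAA (Glu) — missense.
Codon 7: TGT (Cys) → AGT (Ser) — missense.
Synonymous: 3 of 6.

3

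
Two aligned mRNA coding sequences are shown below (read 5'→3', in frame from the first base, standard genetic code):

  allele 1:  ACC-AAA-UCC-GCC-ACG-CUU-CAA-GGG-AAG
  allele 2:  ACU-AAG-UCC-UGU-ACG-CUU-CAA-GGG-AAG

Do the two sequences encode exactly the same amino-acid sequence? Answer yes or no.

no

Codon 1: ACC Thr / ACU Thr — synonymous.
Codon 2: AAA Lys / AAG Lys — synonymous.
Codon 3: UCC Ser / UCC Ser — identical.
Codon 4: GCC Ala / UGU Cys — nonsynonymous.
Codon 5: ACG Thr / ACG Thr — identical.
Codon 6: CUU Leu / CUU Leu — identical.
Codon 7: CAA Gln / CAA Gln — identical.
Codon 8: GGG Gly / GGG Gly — identical.
Codon 9: AAG Lys / AAG Lys — identical.
Nonsynonymous differences: 1 → different protein.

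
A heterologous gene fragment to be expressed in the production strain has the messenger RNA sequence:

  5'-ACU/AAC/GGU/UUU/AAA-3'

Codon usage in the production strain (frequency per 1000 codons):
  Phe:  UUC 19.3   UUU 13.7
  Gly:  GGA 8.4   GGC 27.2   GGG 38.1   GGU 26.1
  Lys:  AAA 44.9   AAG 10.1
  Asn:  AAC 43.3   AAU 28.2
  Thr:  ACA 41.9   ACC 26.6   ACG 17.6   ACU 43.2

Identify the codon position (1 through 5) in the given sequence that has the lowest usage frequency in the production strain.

Codon 1 ACU (Thr): 43.2 per 1000.
Codon 2 AAC (Asn): 43.3 per 1000.
Codon 3 GGU (Gly): 26.1 per 1000.
Codon 4 UUU (Phe): 13.7 per 1000.
Codon 5 AAA (Lys): 44.9 per 1000.
Lowest frequency is 13.7 at codon 4.

4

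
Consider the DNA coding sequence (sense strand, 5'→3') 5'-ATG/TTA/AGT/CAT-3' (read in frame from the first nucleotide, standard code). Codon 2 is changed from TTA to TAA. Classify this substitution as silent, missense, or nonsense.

nonsense

Position 5 falls in codon 2: TTA → Leu.
After the substitution the codon is TAA → Stop.
The new codon is a stop codon, so this is a nonsense mutation.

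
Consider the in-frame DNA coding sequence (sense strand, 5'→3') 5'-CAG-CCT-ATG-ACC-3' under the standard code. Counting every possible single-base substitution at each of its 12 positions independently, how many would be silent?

7

Codon 1 (CAG, Gln): 1 synonymous substitution.
Codon 2 (CCT, Pro): 3 synonymous substitutions.
Codon 3 (ATG, Met): 0 synonymous substitutions.
Codon 4 (ACC, Thr): 3 synonymous substitutions.
Total: 1 + 3 + 0 + 3 = 7.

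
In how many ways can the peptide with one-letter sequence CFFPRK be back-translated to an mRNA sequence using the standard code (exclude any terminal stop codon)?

384

Cys: 2 codons.
Phe: 2 codons.
Phe: 2 codons.
Pro: 4 codons.
Arg: 6 codons.
Lys: 2 codons.
2 × 2 × 2 × 4 × 6 × 2 = 384.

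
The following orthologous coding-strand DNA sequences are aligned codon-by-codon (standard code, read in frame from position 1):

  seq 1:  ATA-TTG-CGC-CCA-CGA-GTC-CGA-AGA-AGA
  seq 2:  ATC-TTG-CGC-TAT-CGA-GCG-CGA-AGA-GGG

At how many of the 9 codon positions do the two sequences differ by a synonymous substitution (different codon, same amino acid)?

1

Codon 1: ATA Ile / ATC Ile — synonymous.
Codon 2: TTG Leu / TTG Leu — identical.
Codon 3: CGC Arg / CGC Arg — identical.
Codon 4: CCA Pro / TAT Tyr — nonsynonymous.
Codon 5: CGA Arg / CGA Arg — identical.
Codon 6: GTC Val / GCG Ala — nonsynonymous.
Codon 7: CGA Arg / CGA Arg — identical.
Codon 8: AGA Arg / AGA Arg — identical.
Codon 9: AGA Arg / GGG Gly — nonsynonymous.
Synonymous differences: 1.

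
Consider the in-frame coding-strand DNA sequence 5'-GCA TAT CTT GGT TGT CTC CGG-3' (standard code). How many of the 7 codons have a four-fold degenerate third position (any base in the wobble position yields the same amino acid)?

5

Codon 1 GCA (Ala): third position 4-fold.
Codon 2 TAT (Tyr): third position 2-fold.
Codon 3 CTT (Leu): third position 4-fold.
Codon 4 GGT (Gly): third position 4-fold.
Codon 5 TGT (Cys): third position 2-fold.
Codon 6 CTC (Leu): third position 4-fold.
Codon 7 CGG (Arg): third position 4-fold.
Four-fold degenerate third positions: 5.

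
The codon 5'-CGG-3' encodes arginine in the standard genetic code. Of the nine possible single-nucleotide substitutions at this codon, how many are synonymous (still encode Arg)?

Position 1: AGG → 1 synonymous.
Position 2: none → 0 synonymous.
Position 3: CGT, CGC, CGA → 3 synonymous.
Total: 1 + 0 + 3 = 4.

4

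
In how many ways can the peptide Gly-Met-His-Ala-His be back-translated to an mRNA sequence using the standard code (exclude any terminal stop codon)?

64

Gly: 4 codons.
Met: 1 codon.
His: 2 codons.
Ala: 4 codons.
His: 2 codons.
4 × 1 × 2 × 4 × 2 = 64.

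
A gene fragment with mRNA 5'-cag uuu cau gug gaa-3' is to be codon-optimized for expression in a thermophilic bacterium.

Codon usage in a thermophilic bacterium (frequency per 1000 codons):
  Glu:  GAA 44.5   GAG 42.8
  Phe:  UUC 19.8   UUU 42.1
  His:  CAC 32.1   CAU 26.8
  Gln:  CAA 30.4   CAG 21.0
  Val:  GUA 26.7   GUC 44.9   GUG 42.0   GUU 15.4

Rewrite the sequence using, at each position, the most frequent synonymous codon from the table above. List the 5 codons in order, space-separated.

CAA UUU CAC GUC GAA

Codon 1 (Gln): best is CAA at 30.4.
Codon 2 (Phe): best is UUU at 42.1.
Codon 3 (His): best is CAC at 32.1.
Codon 4 (Val): best is GUC at 44.9.
Codon 5 (Glu): best is GAA at 44.5.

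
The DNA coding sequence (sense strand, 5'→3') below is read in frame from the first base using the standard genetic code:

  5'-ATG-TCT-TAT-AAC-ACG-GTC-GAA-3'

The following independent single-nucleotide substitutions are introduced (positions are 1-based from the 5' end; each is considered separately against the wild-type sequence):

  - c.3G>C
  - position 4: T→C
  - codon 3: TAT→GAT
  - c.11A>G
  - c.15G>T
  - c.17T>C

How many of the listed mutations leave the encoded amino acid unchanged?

Codon 1: ATG (Met) → ATC (Ile) — missense.
Codon 2: TCT (Ser) → CCT (Pro) — missense.
Codon 3: TAT (Tyr) → GAT (Asp) — missense.
Codon 4: AAC (Asn) → AGC (Ser) — missense.
Codon 5: ACG (Thr) → ACT (Thr) — synonymous.
Codon 6: GTC (Val) → GCC (Ala) — missense.
Synonymous: 1 of 6.

1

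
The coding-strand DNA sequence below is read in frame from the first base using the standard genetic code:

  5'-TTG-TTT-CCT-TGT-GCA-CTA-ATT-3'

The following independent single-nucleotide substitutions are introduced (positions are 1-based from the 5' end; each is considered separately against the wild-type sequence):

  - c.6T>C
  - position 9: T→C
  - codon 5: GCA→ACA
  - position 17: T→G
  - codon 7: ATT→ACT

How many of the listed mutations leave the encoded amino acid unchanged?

2

Codon 2: TTT (Phe) → TTC (Phe) — synonymous.
Codon 3: CCT (Pro) → CCC (Pro) — synonymous.
Codon 5: GCA (Ala) → ACA (Thr) — missense.
Codon 6: CTA (Leu) → CGA (Arg) — missense.
Codon 7: ATT (Ile) → ACT (Thr) — missense.
Synonymous: 2 of 5.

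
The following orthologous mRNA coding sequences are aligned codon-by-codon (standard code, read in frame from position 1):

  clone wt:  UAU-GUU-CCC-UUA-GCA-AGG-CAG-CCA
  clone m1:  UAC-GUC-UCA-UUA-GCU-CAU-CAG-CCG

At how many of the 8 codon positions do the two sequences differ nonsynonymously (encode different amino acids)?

Codon 1: UAU Tyr / UAC Tyr — synonymous.
Codon 2: GUU Val / GUC Val — synonymous.
Codon 3: CCC Pro / UCA Ser — nonsynonymous.
Codon 4: UUA Leu / UUA Leu — identical.
Codon 5: GCA Ala / GCU Ala — synonymous.
Codon 6: AGG Arg / CAU His — nonsynonymous.
Codon 7: CAG Gln / CAG Gln — identical.
Codon 8: CCA Pro / CCG Pro — synonymous.
Nonsynonymous differences: 2.

2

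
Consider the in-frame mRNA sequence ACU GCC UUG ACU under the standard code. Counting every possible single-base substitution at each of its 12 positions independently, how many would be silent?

Codon 1 (ACU, Thr): 3 synonymous substitutions.
Codon 2 (GCC, Ala): 3 synonymous substitutions.
Codon 3 (UUG, Leu): 2 synonymous substitutions.
Codon 4 (ACU, Thr): 3 synonymous substitutions.
Total: 3 + 3 + 2 + 3 = 11.

11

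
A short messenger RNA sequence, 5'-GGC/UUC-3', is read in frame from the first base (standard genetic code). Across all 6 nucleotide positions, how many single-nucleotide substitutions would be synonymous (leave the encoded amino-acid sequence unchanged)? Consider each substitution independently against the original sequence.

4

Codon 1 (GGC, Gly): 3 synonymous substitutions.
Codon 2 (UUC, Phe): 1 synonymous substitution.
Total: 3 + 1 = 4.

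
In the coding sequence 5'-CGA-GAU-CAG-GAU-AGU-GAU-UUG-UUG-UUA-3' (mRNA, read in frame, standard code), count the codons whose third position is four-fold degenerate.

Codon 1 CGA (Arg): third position 4-fold.
Codon 2 GAU (Asp): third position 2-fold.
Codon 3 CAG (Gln): third position 2-fold.
Codon 4 GAU (Asp): third position 2-fold.
Codon 5 AGU (Ser): third position 2-fold.
Codon 6 GAU (Asp): third position 2-fold.
Codon 7 UUG (Leu): third position 2-fold.
Codon 8 UUG (Leu): third position 2-fold.
Codon 9 UUA (Leu): third position 2-fold.
Four-fold degenerate third positions: 1.

1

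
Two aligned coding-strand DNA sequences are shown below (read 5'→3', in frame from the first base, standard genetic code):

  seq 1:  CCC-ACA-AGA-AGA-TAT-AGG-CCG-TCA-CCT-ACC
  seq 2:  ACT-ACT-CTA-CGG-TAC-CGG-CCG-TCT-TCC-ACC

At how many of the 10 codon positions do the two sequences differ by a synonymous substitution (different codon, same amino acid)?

Codon 1: CCC Pro / ACT Thr — nonsynonymous.
Codon 2: ACA Thr / ACT Thr — synonymous.
Codon 3: AGA Arg / CTA Leu — nonsynonymous.
Codon 4: AGA Arg / CGG Arg — synonymous.
Codon 5: TAT Tyr / TAC Tyr — synonymous.
Codon 6: AGG Arg / CGG Arg — synonymous.
Codon 7: CCG Pro / CCG Pro — identical.
Codon 8: TCA Ser / TCT Ser — synonymous.
Codon 9: CCT Pro / TCC Ser — nonsynonymous.
Codon 10: ACC Thr / ACC Thr — identical.
Synonymous differences: 5.

5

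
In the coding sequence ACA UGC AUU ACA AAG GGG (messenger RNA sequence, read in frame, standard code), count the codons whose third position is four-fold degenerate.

3

Codon 1 ACA (Thr): third position 4-fold.
Codon 2 UGC (Cys): third position 2-fold.
Codon 3 AUU (Ile): third position 3-fold.
Codon 4 ACA (Thr): third position 4-fold.
Codon 5 AAG (Lys): third position 2-fold.
Codon 6 GGG (Gly): third position 4-fold.
Four-fold degenerate third positions: 3.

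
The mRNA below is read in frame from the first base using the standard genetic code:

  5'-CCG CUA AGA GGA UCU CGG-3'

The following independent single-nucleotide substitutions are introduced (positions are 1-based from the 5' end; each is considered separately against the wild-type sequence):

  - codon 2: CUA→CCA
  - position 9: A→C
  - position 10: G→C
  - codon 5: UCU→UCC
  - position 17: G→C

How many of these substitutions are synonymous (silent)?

Codon 2: CUA (Leu) → CCA (Pro) — missense.
Codon 3: AGA (Arg) → AGC (Ser) — missense.
Codon 4: GGA (Gly) → CGA (Arg) — missense.
Codon 5: UCU (Ser) → UCC (Ser) — synonymous.
Codon 6: CGG (Arg) → CCG (Pro) — missense.
Synonymous: 1 of 5.

1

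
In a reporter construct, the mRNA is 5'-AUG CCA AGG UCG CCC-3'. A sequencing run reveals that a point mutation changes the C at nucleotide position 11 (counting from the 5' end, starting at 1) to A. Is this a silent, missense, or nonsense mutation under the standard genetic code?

Position 11 falls in codon 4: UCG → Ser.
After the substitution the codon is UAG → Stop.
The new codon is a stop codon, so this is a nonsense mutation.

nonsense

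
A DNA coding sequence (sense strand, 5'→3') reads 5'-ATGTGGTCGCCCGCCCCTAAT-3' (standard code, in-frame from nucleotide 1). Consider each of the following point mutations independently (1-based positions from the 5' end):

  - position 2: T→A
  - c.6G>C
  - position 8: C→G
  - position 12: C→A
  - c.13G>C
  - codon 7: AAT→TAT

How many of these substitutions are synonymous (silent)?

Codon 1: ATG (Met) → AAG (Lys) — missense.
Codon 2: TGG (Trp) → TGC (Cys) — missense.
Codon 3: TCG (Ser) → TGG (Trp) — missense.
Codon 4: CCC (Pro) → CCA (Pro) — synonymous.
Codon 5: GCC (Ala) → CCC (Pro) — missense.
Codon 7: AAT (Asn) → TAT (Tyr) — missense.
Synonymous: 1 of 6.

1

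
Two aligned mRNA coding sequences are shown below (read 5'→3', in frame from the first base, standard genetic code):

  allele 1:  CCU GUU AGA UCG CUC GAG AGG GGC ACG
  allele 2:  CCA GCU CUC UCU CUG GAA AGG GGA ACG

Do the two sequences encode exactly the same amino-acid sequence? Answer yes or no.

Codon 1: CCU Pro / CCA Pro — synonymous.
Codon 2: GUU Val / GCU Ala — nonsynonymous.
Codon 3: AGA Arg / CUC Leu — nonsynonymous.
Codon 4: UCG Ser / UCU Ser — synonymous.
Codon 5: CUC Leu / CUG Leu — synonymous.
Codon 6: GAG Glu / GAA Glu — synonymous.
Codon 7: AGG Arg / AGG Arg — identical.
Codon 8: GGC Gly / GGA Gly — synonymous.
Codon 9: ACG Thr / ACG Thr — identical.
Nonsynonymous differences: 2 → different protein.

no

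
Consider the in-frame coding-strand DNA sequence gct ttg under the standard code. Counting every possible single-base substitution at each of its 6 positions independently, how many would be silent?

5

Codon 1 (GCT, Ala): 3 synonymous substitutions.
Codon 2 (TTG, Leu): 2 synonymous substitutions.
Total: 3 + 2 = 5.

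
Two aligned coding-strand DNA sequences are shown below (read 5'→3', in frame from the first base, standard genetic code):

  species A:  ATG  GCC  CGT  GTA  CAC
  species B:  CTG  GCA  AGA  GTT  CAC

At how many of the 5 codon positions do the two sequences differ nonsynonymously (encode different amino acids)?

1

Codon 1: ATG Met / CTG Leu — nonsynonymous.
Codon 2: GCC Ala / GCA Ala — synonymous.
Codon 3: CGT Arg / AGA Arg — synonymous.
Codon 4: GTA Val / GTT Val — synonymous.
Codon 5: CAC His / CAC His — identical.
Nonsynonymous differences: 1.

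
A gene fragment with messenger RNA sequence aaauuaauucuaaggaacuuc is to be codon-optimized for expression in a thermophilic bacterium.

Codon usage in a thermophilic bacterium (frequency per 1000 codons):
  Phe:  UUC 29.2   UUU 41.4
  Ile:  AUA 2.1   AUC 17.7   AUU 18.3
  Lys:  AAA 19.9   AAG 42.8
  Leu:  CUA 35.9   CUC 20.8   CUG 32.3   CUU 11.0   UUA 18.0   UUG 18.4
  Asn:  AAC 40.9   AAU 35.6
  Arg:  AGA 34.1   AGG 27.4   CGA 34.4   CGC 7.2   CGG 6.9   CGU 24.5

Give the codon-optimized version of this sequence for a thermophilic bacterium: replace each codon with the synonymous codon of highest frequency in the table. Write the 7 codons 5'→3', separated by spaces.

Codon 1 (Lys): best is AAG at 42.8.
Codon 2 (Leu): best is CUA at 35.9.
Codon 3 (Ile): best is AUU at 18.3.
Codon 4 (Leu): best is CUA at 35.9.
Codon 5 (Arg): best is CGA at 34.4.
Codon 6 (Asn): best is AAC at 40.9.
Codon 7 (Phe): best is UUU at 41.4.

AAG CUA AUU CUA CGA AAC UUU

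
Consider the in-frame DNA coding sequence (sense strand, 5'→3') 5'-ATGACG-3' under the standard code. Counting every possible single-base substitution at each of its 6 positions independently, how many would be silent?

Codon 1 (ATG, Met): 0 synonymous substitutions.
Codon 2 (ACG, Thr): 3 synonymous substitutions.
Total: 0 + 3 = 3.

3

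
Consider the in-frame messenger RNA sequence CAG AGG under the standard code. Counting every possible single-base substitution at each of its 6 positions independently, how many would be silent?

3

Codon 1 (CAG, Gln): 1 synonymous substitution.
Codon 2 (AGG, Arg): 2 synonymous substitutions.
Total: 1 + 2 = 3.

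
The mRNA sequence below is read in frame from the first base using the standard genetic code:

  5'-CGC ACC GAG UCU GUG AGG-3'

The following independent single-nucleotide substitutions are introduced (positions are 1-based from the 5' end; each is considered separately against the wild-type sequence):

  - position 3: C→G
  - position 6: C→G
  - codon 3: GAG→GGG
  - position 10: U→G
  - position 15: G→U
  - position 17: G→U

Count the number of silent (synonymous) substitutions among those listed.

Codon 1: CGC (Arg) → CGG (Arg) — synonymous.
Codon 2: ACC (Thr) → ACG (Thr) — synonymous.
Codon 3: GAG (Glu) → GGG (Gly) — missense.
Codon 4: UCU (Ser) → GCU (Ala) — missense.
Codon 5: GUG (Val) → GUU (Val) — synonymous.
Codon 6: AGG (Arg) → AUG (Met) — missense.
Synonymous: 3 of 6.

3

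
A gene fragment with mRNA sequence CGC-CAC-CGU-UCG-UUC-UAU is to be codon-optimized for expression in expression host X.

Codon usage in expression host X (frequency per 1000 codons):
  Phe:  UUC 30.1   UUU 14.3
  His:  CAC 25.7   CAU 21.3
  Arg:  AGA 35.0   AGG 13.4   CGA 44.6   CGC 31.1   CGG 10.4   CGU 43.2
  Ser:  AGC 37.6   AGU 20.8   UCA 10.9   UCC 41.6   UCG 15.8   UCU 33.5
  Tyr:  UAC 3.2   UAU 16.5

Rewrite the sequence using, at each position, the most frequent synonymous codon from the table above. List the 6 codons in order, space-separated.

Codon 1 (Arg): best is CGA at 44.6.
Codon 2 (His): best is CAC at 25.7.
Codon 3 (Arg): best is CGA at 44.6.
Codon 4 (Ser): best is UCC at 41.6.
Codon 5 (Phe): best is UUC at 30.1.
Codon 6 (Tyr): best is UAU at 16.5.

CGA CAC CGA UCC UUC UAU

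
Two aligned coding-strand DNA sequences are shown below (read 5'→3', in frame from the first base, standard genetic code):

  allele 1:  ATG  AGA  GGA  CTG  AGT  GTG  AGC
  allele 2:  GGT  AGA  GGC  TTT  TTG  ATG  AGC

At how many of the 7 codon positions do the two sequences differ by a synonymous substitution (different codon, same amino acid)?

1

Codon 1: ATG Met / GGT Gly — nonsynonymous.
Codon 2: AGA Arg / AGA Arg — identical.
Codon 3: GGA Gly / GGC Gly — synonymous.
Codon 4: CTG Leu / TTT Phe — nonsynonymous.
Codon 5: AGT Ser / TTG Leu — nonsynonymous.
Codon 6: GTG Val / ATG Met — nonsynonymous.
Codon 7: AGC Ser / AGC Ser — identical.
Synonymous differences: 1.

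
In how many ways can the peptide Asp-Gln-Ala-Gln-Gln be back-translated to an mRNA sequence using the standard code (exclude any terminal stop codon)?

64

Asp: 2 codons.
Gln: 2 codons.
Ala: 4 codons.
Gln: 2 codons.
Gln: 2 codons.
2 × 2 × 4 × 2 × 2 = 64.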